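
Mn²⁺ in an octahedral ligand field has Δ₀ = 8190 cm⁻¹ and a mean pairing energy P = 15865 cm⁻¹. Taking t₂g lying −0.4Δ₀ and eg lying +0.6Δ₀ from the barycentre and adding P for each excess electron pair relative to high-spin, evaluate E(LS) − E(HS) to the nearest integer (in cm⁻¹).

Mn²⁺: group 7, so d-count = 7 − 2 = 5.
In the high-spin limit (t₂g³ eg²) the orbital term is 0.0Δ₀ = 0 cm⁻¹, with no excess pairing.
For low-spin the configuration is t₂g⁵ eg⁰: orbital energy -2.0 × 8190 = -16380 cm⁻¹, and 2 additional pairs relative to high-spin add 31730 cm⁻¹, giving 15350 cm⁻¹.
Thus E(LS) − E(HS) = 15350 cm⁻¹.

15350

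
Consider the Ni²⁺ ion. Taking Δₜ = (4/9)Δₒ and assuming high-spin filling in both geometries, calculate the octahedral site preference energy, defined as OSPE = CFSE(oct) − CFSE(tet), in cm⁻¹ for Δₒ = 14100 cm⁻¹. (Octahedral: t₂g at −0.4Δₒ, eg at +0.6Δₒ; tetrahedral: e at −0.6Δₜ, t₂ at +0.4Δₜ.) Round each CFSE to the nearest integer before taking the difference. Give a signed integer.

-11907

Ni is in group 10, so Ni²⁺ is d⁸ (10 − 2 = 8).
Octahedral high-spin t₂g⁶ eg²: CFSE = -1.2 × 14100 = -16920 cm⁻¹.
Tetrahedral: e⁴ t₂⁴, CFSE = 4(−0.6) + 4(+0.4) = -0.8Δₜ = -0.8 × (4/9) × 14100 = -5013 cm⁻¹.
OSPE = -16920 − (-5013) = -11907 cm⁻¹.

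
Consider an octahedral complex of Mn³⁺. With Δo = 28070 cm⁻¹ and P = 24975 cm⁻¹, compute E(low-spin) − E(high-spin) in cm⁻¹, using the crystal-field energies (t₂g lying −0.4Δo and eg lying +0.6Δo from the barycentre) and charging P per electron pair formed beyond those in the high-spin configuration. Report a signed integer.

-3095

Mn³⁺: group 7, so d-count = 7 − 3 = 4.
High-spin: t₂g³ eg¹, CFSE = -0.6Δo = -16842 cm⁻¹.
Low-spin t₂g⁴ eg⁰ gives -1.6Δo = -44912 cm⁻¹, but forming 1 extra pair costs 1P = 24975 cm⁻¹, so E(LS) = -44912 + 24975 = -19937 cm⁻¹.
Thus E(LS) − E(HS) = -3095 cm⁻¹.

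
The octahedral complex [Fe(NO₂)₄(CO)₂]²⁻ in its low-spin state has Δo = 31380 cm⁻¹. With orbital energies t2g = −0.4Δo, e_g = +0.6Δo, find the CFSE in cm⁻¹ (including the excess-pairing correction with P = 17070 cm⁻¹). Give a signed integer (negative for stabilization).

Ligand charges: 4×(-1) from NO₂⁻ and 2×(+0) from CO sum to -4; with overall charge -2, Fe is +2.
Group 8 minus oxidation state +2 gives a d⁶ configuration for Fe²⁺.
The d⁶ electrons fill as t2g^6 e_g^0.
CFSE(orbital) = 6×(-0.4Δo) + 0×(0.6Δo) = -2.4Δo; with Δo = 31380 cm⁻¹ that is -75312 cm⁻¹.
Relative to high-spin t2g^4 e_g^2 (1 paired), the low-spin configuration has 2 additional pairs, contributing +2 × 17070 = +34140 cm⁻¹.
Overall CFSE = -75312 + 34140 = -41172 cm⁻¹.

-41172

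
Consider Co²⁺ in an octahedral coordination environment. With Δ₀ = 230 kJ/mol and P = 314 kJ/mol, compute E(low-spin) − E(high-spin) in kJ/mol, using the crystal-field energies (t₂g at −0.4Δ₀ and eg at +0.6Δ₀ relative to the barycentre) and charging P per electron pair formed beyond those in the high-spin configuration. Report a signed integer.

Group 9 minus oxidation state +2 gives a d⁷ configuration for Co²⁺.
High-spin d⁷ fills as t₂g⁵ eg² with CFSE 5(−0.4) + 2(+0.6) = -0.8Δ₀ = -184 kJ/mol.
Low-spin: t₂g⁶ eg¹, orbital CFSE = -1.8Δ₀ = -414 kJ/mol; plus 1 excess pair × P = +314 kJ/mol; total -100 kJ/mol.
The difference is -100 − (-184) = 84 kJ/mol, so high-spin lies lower.

84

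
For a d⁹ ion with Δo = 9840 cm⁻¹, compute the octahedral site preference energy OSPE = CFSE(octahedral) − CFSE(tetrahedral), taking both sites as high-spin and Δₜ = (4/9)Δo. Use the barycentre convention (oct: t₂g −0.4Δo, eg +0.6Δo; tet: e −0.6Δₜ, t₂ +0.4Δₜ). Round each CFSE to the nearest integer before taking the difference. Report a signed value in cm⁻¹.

-4155

Octahedral (high-spin): t2g^6 e_g^3, CFSE = 6(−0.4) + 3(+0.6) = -0.6Δo = -0.6 × 9840 = -5904 cm⁻¹.
In a tetrahedral site the filling is e^4 t2^5: CFSE(tet) = -0.4Δₜ = -0.4 × (4/9)(9840) = -1749 cm⁻¹.
Subtracting, OSPE = -5904 − (-1749) = -4155 cm⁻¹.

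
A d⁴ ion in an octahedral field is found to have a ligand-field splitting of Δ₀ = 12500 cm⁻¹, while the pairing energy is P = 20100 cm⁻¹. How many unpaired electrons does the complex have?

Here Δ₀ < P (12500 < 20100), so the high-spin state is favoured.
That gives t₂g³ eg¹.
Unpaired electrons: 4.

4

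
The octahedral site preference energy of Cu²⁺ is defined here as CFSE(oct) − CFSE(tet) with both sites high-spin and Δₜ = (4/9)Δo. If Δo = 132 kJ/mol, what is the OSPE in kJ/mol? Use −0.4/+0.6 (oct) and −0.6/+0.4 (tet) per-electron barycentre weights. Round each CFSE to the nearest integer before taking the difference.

Cu sits in group 11; removing 2 electrons leaves Cu²⁺ with 11 − 2 = 9 d electrons.
Octahedral high-spin t₂g⁶ eg³: CFSE = -0.6 × 132 = -79 kJ/mol.
Tetrahedral: e⁴ t₂⁵, CFSE = 4(−0.6) + 5(+0.4) = -0.4Δₜ = -0.4 × (4/9) × 132 = -23 kJ/mol.
OSPE = CFSE(oct) − CFSE(tet) = -79 − (-23) = -56 kJ/mol.

-56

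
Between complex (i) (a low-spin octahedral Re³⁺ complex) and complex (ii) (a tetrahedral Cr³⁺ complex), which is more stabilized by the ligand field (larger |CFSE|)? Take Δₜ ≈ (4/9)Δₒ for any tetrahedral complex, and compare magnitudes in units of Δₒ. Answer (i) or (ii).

(i)

(i): Re is in group 7, so Re³⁺ is d⁴ (7 − 3 = 4); t2g^4 e_g^0, CFSE = -1.6Δₒ.
(ii): Cr sits in group 6; removing 3 electrons leaves Cr³⁺ with 6 − 3 = 3 d electrons; Tetrahedral fields are weak (Δₜ ≈ 4/9 Δₒ), so electrons fill high-spin; e² t₂¹, CFSE = -0.8Δₜ ≈ -0.36Δₒ.
So (i) has the larger |CFSE|.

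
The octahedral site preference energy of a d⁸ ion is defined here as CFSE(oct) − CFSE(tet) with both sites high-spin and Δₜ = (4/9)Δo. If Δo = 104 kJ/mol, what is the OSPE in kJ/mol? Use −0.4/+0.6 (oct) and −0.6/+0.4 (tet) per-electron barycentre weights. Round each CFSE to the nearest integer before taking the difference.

-88

Octahedral high-spin t2g^6 e_g^2: CFSE = -1.2 × 104 = -125 kJ/mol.
In a tetrahedral site the filling is e^4 t2^4: CFSE(tet) = -0.8Δₜ = -0.8 × (4/9)(104) = -37 kJ/mol.
OSPE = -125 − (-37) = -88 kJ/mol.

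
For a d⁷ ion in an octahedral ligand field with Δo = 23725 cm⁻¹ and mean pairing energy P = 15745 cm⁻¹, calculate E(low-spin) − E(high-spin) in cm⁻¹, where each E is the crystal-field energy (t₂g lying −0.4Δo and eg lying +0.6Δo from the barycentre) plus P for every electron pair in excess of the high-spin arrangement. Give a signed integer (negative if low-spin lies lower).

In the high-spin limit (t₂g⁵ eg²) the orbital term is -0.8Δo = -18980 cm⁻¹, with no excess pairing.
For low-spin the configuration is t₂g⁶ eg¹: orbital energy -1.8 × 23725 = -42705 cm⁻¹, and 1 additional pair relative to high-spin adds 15745 cm⁻¹, giving -26960 cm⁻¹.
The difference is -26960 − (-18980) = -7980 cm⁻¹, so low-spin lies lower.

-7980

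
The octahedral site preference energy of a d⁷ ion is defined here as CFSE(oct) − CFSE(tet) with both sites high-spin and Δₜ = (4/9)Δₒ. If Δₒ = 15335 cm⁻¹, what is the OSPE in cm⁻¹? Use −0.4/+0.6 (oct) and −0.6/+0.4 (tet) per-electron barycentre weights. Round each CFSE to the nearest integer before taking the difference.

In an octahedral site d⁷ (HS) is t₂g⁵ eg², giving CFSE(oct) = -0.8Δₒ = -12268 cm⁻¹.
Tetrahedral: e⁴ t₂³, CFSE = 4(−0.6) + 3(+0.4) = -1.2Δₜ = -1.2 × (4/9) × 15335 = -8179 cm⁻¹.
OSPE = CFSE(oct) − CFSE(tet) = -12268 − (-8179) = -4089 cm⁻¹.

-4089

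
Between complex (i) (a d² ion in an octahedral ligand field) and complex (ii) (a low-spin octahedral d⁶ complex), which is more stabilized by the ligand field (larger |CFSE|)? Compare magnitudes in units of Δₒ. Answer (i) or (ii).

(ii)

(i): t2g^2 e_g^0, CFSE = -0.8Δₒ.
(ii): t₂g⁶ eg⁰, CFSE = -2.4Δₒ.
So (ii) has the larger |CFSE|.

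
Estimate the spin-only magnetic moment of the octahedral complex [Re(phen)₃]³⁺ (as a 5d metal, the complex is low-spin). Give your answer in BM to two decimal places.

phen is neutral, so the +3 overall charge sits on Re: oxidation state +3.
Group 7 minus oxidation state +3 gives a d⁴ configuration for Re³⁺.
Configuration: t2g^4 e_g^0 → 2 unpaired electrons.
μ(spin-only) = √[2(2+2)] = √8 ≈ 2.83 BM.

2.83 BM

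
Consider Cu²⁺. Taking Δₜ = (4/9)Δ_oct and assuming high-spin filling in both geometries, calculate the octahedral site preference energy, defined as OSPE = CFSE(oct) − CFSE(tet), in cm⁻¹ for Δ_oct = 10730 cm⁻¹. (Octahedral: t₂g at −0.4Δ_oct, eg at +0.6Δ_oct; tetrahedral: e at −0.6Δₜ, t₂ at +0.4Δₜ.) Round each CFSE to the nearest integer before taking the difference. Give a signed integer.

Cu is in group 11, so Cu²⁺ is d⁹ (11 − 2 = 9).
Octahedral (high-spin): t₂g⁶ eg³, CFSE = 6(−0.4) + 3(+0.6) = -0.6Δ_oct = -0.6 × 10730 = -6438 cm⁻¹.
In a tetrahedral site the filling is e⁴ t₂⁵: CFSE(tet) = -0.4Δₜ = -0.4 × (4/9)(10730) = -1908 cm⁻¹.
OSPE = -6438 − (-1908) = -4530 cm⁻¹.

-4530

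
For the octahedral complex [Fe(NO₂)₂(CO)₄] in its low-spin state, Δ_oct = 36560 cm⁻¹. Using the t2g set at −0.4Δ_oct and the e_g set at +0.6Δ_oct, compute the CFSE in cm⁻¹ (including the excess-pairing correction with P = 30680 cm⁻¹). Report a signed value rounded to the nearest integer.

Ligand charges: 2×(-1) from NO₂⁻ and 4×(+0) from CO sum to -2; with overall charge +0, Fe is +2.
Fe is in group 8, so Fe²⁺ is d⁶ (8 − 2 = 6).
The d⁶ electrons fill as t2g^6 e_g^0.
Orbital CFSE = 6(-0.4) + 0(0.6) = -2.4Δ_oct = -2.4 × 36560 = -87744 cm⁻¹.
Relative to high-spin t2g^4 e_g^2 (1 paired), the low-spin configuration has 2 additional pairs, contributing +2 × 30680 = +61360 cm⁻¹.
Overall CFSE = -87744 + 61360 = -26384 cm⁻¹.

-26384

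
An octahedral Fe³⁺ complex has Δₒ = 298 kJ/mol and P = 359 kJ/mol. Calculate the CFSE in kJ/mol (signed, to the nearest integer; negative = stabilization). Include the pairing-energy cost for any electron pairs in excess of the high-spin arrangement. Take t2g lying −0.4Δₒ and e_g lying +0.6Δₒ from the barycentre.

Fe is in group 8, so Fe³⁺ is d⁵ (8 − 3 = 5).
Δₒ < P, so pairing is avoided: the ground state is high-spin.
Filling d⁵ accordingly: t2g^3 e_g^2.
Orbital CFSE = 0.0Δₒ = 0.0 × 298 = 0 kJ/mol.
High-spin has no excess pairs, so no pairing correction applies.

0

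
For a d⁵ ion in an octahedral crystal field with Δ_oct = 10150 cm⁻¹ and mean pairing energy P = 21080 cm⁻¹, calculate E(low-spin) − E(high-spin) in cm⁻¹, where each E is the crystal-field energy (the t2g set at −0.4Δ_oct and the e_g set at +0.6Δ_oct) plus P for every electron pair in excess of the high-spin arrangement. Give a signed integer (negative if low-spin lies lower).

21860

In the high-spin limit (t2g^3 e_g^2) the orbital term is 0.0Δ_oct = 0 cm⁻¹, with no excess pairing.
Low-spin: t2g^5 e_g^0, orbital CFSE = -2.0Δ_oct = -20300 cm⁻¹; plus 2 excess pairs × P = +42160 cm⁻¹; total 21860 cm⁻¹.
The difference is 21860 − (0) = 21860 cm⁻¹, so high-spin lies lower.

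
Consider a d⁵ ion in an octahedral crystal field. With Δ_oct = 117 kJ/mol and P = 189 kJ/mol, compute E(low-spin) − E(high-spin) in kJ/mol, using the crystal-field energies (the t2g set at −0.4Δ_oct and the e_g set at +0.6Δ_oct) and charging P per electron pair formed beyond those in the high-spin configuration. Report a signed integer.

High-spin d⁵ fills as t2g^3 e_g^2 with CFSE 3(−0.4) + 2(+0.6) = 0.0Δ_oct = 0 kJ/mol.
For low-spin the configuration is t2g^5 e_g^0: orbital energy -2.0 × 117 = -234 kJ/mol, and 2 additional pairs relative to high-spin add 378 kJ/mol, giving 144 kJ/mol.
E(LS) − E(HS) = 144 − (0) = 144 kJ/mol.

144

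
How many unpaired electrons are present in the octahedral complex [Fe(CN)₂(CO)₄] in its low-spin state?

0

Ligand charges: 2×(-1) from CN⁻ and 4×(+0) from CO sum to -2; with overall charge +0, Fe is +2.
Fe²⁺: group 8, so d-count = 8 − 2 = 6.
Configuration: t₂g⁶ eg⁰, giving 0 unpaired electrons.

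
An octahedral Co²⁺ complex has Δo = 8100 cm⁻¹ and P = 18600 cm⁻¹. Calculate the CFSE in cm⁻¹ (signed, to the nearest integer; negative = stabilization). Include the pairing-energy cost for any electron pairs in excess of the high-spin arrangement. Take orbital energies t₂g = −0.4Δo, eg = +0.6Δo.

Co sits in group 9; removing 2 electrons leaves Co²⁺ with 9 − 2 = 7 d electrons.
Here Δo < P (8100 < 18600), so the high-spin state is favoured.
That gives t₂g⁵ eg².
Orbital CFSE = -0.8Δo = -0.8 × 8100 = -6480 cm⁻¹.
High-spin has no excess pairs, so no pairing correction applies.

-6480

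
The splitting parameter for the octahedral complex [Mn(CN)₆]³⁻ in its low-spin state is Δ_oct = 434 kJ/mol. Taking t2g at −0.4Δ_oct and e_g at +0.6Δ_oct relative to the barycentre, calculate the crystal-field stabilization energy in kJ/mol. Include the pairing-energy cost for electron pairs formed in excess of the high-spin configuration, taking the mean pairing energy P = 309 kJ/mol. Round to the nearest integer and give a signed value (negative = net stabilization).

-385

Each CN⁻ contributes -1; 6 × (-1) = -6. With overall charge -3, Mn is in the +3 oxidation state.
Mn³⁺: group 7, so d-count = 7 − 3 = 4.
Electron filling gives t2g^4 e_g^0.
CFSE(orbital) = 4×(-0.4Δ_oct) + 0×(0.6Δ_oct) = -1.6Δ_oct; with Δ_oct = 434 kJ/mol that is -694 kJ/mol.
Pairing penalty: 1 pair vs 0 in the high-spin reference → 1 extra × P = 309 kJ/mol.
Combining: -694 + 309 = -385 kJ/mol.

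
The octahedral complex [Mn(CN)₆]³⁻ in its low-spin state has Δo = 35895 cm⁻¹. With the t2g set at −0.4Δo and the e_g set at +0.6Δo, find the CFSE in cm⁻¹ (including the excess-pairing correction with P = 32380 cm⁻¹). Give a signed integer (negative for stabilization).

Each CN⁻ contributes -1; 6 × (-1) = -6. With overall charge -3, Mn is in the +3 oxidation state.
Mn is in group 7, so Mn³⁺ is d⁴ (7 − 3 = 4).
The d⁴ electrons fill as t2g^4 e_g^0.
Orbital CFSE = 4(-0.4) + 0(0.6) = -1.6Δo = -1.6 × 35895 = -57432 cm⁻¹.
High-spin d⁴ would be t2g^3 e_g^1 with 0 pairs; low-spin has 1, so 1 excess pair costs +1P = +32380 cm⁻¹.
Combining: -57432 + 32380 = -25052 cm⁻¹.

-25052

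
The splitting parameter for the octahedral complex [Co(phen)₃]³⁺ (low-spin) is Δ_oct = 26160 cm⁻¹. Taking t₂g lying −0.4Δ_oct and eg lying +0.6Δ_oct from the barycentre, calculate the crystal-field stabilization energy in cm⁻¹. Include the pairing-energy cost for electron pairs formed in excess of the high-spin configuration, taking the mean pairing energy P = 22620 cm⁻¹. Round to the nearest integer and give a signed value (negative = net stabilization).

-17544

phen is neutral, so the +3 overall charge sits on Co: oxidation state +3.
Co sits in group 9; removing 3 electrons leaves Co³⁺ with 9 − 3 = 6 d electrons.
Configuration: t₂g⁶ eg⁰.
CFSE(orbital) = 6×(-0.4Δ_oct) + 0×(0.6Δ_oct) = -2.4Δ_oct; with Δ_oct = 26160 cm⁻¹ that is -62784 cm⁻¹.
Pairing penalty: 3 pairs vs 1 in the high-spin reference → 2 extra × P = 45240 cm⁻¹.
Net CFSE = -62784 + 45240 = -17544 cm⁻¹.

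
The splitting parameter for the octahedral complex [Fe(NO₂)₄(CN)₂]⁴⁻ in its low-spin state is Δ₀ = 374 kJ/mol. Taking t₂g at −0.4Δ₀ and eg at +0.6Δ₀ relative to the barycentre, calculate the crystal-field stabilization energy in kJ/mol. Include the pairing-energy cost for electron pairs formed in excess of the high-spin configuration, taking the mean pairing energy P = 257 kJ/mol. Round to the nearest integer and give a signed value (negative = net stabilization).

-384

Ligand charges: 4×(-1) from NO₂⁻ and 2×(-1) from CN⁻ sum to -6; with overall charge -4, Fe is +2.
Fe is in group 8, so Fe²⁺ is d⁶ (8 − 2 = 6).
The d⁶ electrons fill as t₂g⁶ eg⁰.
The orbital stabilization is -2.4Δ₀ = -2.4 × 374 = -898 kJ/mol.
Pairing penalty: 3 pairs vs 1 in the high-spin reference → 2 extra × P = 514 kJ/mol.
Net CFSE = -898 + 514 = -384 kJ/mol.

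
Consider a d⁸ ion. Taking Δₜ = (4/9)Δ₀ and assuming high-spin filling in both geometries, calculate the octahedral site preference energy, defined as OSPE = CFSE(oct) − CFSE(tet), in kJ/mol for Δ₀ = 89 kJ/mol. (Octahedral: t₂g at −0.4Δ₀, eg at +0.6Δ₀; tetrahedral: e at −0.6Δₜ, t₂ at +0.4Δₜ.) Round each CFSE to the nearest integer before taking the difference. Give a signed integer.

-75

Octahedral high-spin t2g^6 e_g^2: CFSE = -1.2 × 89 = -107 kJ/mol.
Tetrahedral: e^4 t2^4, CFSE = 4(−0.6) + 4(+0.4) = -0.8Δₜ = -0.8 × (4/9) × 89 = -32 kJ/mol.
Subtracting, OSPE = -107 − (-32) = -75 kJ/mol.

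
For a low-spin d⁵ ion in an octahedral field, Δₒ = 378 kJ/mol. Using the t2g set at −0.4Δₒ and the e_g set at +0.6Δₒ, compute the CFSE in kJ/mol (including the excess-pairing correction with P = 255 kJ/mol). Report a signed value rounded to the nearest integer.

Electron filling gives t2g^5 e_g^0.
Orbital CFSE = 5(-0.4) + 0(0.6) = -2.0Δₒ = -2.0 × 378 = -756 kJ/mol.
Pairing penalty: 2 pairs vs 0 in the high-spin reference → 2 extra × P = 510 kJ/mol.
Overall CFSE = -756 + 510 = -246 kJ/mol.

-246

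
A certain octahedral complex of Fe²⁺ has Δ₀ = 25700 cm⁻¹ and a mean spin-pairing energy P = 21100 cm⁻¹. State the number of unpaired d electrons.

0

Fe sits in group 8; removing 2 electrons leaves Fe²⁺ with 8 − 2 = 6 d electrons.
Here Δ₀ > P (25700 > 21100), so the low-spin state is favoured.
That gives t₂g⁶ eg⁰.
Unpaired electrons: 0.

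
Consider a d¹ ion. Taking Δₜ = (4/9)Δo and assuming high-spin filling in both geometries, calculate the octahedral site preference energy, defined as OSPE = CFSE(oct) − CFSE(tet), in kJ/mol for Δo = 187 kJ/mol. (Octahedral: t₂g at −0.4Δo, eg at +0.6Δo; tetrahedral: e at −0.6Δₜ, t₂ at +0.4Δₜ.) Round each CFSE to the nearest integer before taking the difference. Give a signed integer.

In an octahedral site d¹ (HS) is t2g^1 e_g^0, giving CFSE(oct) = -0.4Δo = -75 kJ/mol.
Tetrahedral e^1 t2^0 gives -0.6Δₜ = -0.6 × (4/9) × 187 = -50 kJ/mol.
Subtracting, OSPE = -75 − (-50) = -25 kJ/mol.

-25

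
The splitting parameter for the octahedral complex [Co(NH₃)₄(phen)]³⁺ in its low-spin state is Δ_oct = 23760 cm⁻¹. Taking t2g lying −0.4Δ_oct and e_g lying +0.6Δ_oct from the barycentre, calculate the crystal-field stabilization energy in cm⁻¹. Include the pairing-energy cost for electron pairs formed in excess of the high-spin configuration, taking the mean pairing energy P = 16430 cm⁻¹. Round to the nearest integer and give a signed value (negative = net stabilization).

Ligand charges: 4×(+0) from NH₃ and 1×(+0) from phen sum to +0; with overall charge +3, Co is +3.
Co is in group 9, so Co³⁺ is d⁶ (9 − 3 = 6).
Electron filling gives t2g^6 e_g^0.
Orbital CFSE = 6(-0.4) + 0(0.6) = -2.4Δ_oct = -2.4 × 23760 = -57024 cm⁻¹.
Pairing penalty: 3 pairs vs 1 in the high-spin reference → 2 extra × P = 32860 cm⁻¹.
Combining: -57024 + 32860 = -24164 cm⁻¹.

-24164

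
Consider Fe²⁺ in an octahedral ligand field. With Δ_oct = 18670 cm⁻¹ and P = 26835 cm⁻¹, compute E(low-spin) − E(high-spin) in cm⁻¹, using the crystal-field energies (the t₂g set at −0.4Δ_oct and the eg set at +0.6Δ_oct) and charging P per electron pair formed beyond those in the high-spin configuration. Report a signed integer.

Fe sits in group 8; removing 2 electrons leaves Fe²⁺ with 8 − 2 = 6 d electrons.
In the high-spin limit (t₂g⁴ eg²) the orbital term is -0.4Δ_oct = -7468 cm⁻¹, with no excess pairing.
Low-spin t₂g⁶ eg⁰ gives -2.4Δ_oct = -44808 cm⁻¹, but forming 2 extra pairs costs 2P = 53670 cm⁻¹, so E(LS) = -44808 + 53670 = 8862 cm⁻¹.
Thus E(LS) − E(HS) = 16330 cm⁻¹.

16330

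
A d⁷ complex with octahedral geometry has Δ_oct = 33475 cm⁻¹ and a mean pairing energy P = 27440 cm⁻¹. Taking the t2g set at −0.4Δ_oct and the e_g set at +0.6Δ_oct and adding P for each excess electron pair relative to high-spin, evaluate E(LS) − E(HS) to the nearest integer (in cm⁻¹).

High-spin d⁷ fills as t2g^5 e_g^2 with CFSE 5(−0.4) + 2(+0.6) = -0.8Δ_oct = -26780 cm⁻¹.
Low-spin: t2g^6 e_g^1, orbital CFSE = -1.8Δ_oct = -60255 cm⁻¹; plus 1 excess pair × P = +27440 cm⁻¹; total -32815 cm⁻¹.
The difference is -32815 − (-26780) = -6035 cm⁻¹, so low-spin lies lower.

-6035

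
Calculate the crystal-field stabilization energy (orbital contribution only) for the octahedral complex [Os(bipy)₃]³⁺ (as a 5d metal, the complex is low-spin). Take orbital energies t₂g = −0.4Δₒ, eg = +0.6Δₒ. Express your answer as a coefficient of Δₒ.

-2.0 Δₒ

bipy is neutral, so the +3 overall charge sits on Os: oxidation state +3.
Os is in group 8, so Os³⁺ is d⁵ (8 − 3 = 5).
Configuration: t₂g⁵ eg⁰.
CFSE = 5(-0.4Δₒ) + 0(0.6Δₒ) = -2.0Δₒ + 0.0Δₒ = -2.0Δₒ.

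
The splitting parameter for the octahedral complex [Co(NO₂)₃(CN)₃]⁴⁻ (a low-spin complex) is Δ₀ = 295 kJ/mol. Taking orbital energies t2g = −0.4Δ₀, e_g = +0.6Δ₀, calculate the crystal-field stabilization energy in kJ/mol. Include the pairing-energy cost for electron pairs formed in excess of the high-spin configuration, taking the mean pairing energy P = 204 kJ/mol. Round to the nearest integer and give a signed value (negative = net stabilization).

Ligand charges: 3×(-1) from NO₂⁻ and 3×(-1) from CN⁻ sum to -6; with overall charge -4, Co is +2.
Co²⁺: group 9, so d-count = 9 − 2 = 7.
Electron filling gives t2g^6 e_g^1.
CFSE(orbital) = 6×(-0.4Δ₀) + 1×(0.6Δ₀) = -1.8Δ₀; with Δ₀ = 295 kJ/mol that is -531 kJ/mol.
Pairing penalty: 3 pairs vs 2 in the high-spin reference → 1 extra × P = 204 kJ/mol.
Combining: -531 + 204 = -327 kJ/mol.

-327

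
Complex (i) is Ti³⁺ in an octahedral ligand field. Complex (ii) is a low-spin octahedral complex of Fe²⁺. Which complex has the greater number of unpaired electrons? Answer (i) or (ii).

(i): Ti sits in group 4; removing 3 electrons leaves Ti³⁺ with 4 − 3 = 1 d electrons; t₂g¹ eg⁰ → 1 unpaired.
(ii): Group 8 minus oxidation state +2 gives a d⁶ configuration for Fe²⁺; t2g^6 e_g^0 → 0 unpaired.
So (i) has more unpaired electrons.

(i)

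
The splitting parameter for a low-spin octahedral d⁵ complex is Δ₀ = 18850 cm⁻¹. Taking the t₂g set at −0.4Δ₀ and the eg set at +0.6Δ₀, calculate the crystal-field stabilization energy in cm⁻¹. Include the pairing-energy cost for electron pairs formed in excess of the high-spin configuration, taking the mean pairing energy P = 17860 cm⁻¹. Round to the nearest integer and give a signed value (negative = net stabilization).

-1980

Configuration: t₂g⁵ eg⁰.
CFSE(orbital) = 5×(-0.4Δ₀) + 0×(0.6Δ₀) = -2.0Δ₀; with Δ₀ = 18850 cm⁻¹ that is -37700 cm⁻¹.
Pairing penalty: 2 pairs vs 0 in the high-spin reference → 2 extra × P = 35720 cm⁻¹.
Combining: -37700 + 35720 = -1980 cm⁻¹.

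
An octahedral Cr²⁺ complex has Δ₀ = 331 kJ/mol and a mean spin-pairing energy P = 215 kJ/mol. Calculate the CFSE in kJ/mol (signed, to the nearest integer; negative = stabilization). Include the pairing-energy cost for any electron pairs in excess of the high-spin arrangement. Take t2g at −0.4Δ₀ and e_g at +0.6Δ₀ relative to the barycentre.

-315

Group 6 minus oxidation state +2 gives a d⁴ configuration for Cr²⁺.
With Δ₀ > P the complex is low-spin.
Filling d⁴ accordingly: t2g^4 e_g^0.
Orbital CFSE = -1.6Δ₀ = -1.6 × 331 = -530 kJ/mol.
Excess pairs vs high-spin: 1 − 0 = 1; pairing cost = +215 kJ/mol.
Net CFSE = -530 + 215 = -315 kJ/mol.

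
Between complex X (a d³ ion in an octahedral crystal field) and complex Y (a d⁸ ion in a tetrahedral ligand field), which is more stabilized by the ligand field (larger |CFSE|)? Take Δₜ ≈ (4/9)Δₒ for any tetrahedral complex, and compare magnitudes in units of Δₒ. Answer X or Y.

X: t2g^3 e_g^0, CFSE = -1.2Δₒ.
Y: Tetrahedral splitting is small, so the complex is high-spin; e^4 t2^4, CFSE = -0.8Δₜ ≈ -0.36Δₒ.
So X has the larger |CFSE|.

X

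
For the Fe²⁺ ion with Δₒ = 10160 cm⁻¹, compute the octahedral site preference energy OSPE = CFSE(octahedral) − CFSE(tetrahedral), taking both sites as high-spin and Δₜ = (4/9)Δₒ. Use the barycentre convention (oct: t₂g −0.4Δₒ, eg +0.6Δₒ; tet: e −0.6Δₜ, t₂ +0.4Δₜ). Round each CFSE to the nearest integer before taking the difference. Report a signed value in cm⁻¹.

-1355

Fe²⁺: group 8, so d-count = 8 − 2 = 6.
In an octahedral site d⁶ (HS) is t₂g⁴ eg², giving CFSE(oct) = -0.4Δₒ = -4064 cm⁻¹.
Tetrahedral e³ t₂³ gives -0.6Δₜ = -0.6 × (4/9) × 10160 = -2709 cm⁻¹.
OSPE = CFSE(oct) − CFSE(tet) = -4064 − (-2709) = -1355 cm⁻¹.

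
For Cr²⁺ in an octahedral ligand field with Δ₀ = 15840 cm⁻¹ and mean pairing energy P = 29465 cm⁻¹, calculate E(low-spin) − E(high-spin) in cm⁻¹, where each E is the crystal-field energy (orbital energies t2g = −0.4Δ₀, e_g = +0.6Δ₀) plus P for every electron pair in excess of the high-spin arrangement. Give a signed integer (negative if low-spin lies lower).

13625

Cr sits in group 6; removing 2 electrons leaves Cr²⁺ with 6 − 2 = 4 d electrons.
High-spin: t2g^3 e_g^1, CFSE = -0.6Δ₀ = -9504 cm⁻¹.
Low-spin t2g^4 e_g^0 gives -1.6Δ₀ = -25344 cm⁻¹, but forming 1 extra pair costs 1P = 29465 cm⁻¹, so E(LS) = -25344 + 29465 = 4121 cm⁻¹.
Thus E(LS) − E(HS) = 13625 cm⁻¹.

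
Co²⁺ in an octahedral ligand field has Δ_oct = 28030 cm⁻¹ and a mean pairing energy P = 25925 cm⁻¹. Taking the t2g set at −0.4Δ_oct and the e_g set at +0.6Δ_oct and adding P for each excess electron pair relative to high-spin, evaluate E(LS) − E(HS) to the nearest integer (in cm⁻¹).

Group 9 minus oxidation state +2 gives a d⁷ configuration for Co²⁺.
High-spin d⁷ fills as t2g^5 e_g^2 with CFSE 5(−0.4) + 2(+0.6) = -0.8Δ_oct = -22424 cm⁻¹.
Low-spin t2g^6 e_g^1 gives -1.8Δ_oct = -50454 cm⁻¹, but forming 1 extra pair costs 1P = 25925 cm⁻¹, so E(LS) = -50454 + 25925 = -24529 cm⁻¹.
Thus E(LS) − E(HS) = -2105 cm⁻¹.

-2105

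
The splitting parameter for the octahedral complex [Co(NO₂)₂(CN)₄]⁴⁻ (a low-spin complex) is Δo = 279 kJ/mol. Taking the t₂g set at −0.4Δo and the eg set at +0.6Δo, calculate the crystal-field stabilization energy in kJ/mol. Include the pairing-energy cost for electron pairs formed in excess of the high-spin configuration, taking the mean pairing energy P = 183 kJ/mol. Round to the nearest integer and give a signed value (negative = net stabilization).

Ligand charges: 2×(-1) from NO₂⁻ and 4×(-1) from CN⁻ sum to -6; with overall charge -4, Co is +2.
Group 9 minus oxidation state +2 gives a d⁷ configuration for Co²⁺.
Electron filling gives t₂g⁶ eg¹.
CFSE(orbital) = 6×(-0.4Δo) + 1×(0.6Δo) = -1.8Δo; with Δo = 279 kJ/mol that is -502 kJ/mol.
High-spin d⁷ would be t₂g⁵ eg² with 2 pairs; low-spin has 3, so 1 excess pair costs +1P = +183 kJ/mol.
Overall CFSE = -502 + 183 = -319 kJ/mol.

-319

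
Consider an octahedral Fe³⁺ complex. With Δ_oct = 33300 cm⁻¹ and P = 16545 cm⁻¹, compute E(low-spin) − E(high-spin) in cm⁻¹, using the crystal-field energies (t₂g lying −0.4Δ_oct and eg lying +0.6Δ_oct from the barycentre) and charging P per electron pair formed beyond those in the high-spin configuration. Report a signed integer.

Fe is in group 8, so Fe³⁺ is d⁵ (8 − 3 = 5).
High-spin: t₂g³ eg², CFSE = 0.0Δ_oct = 0 cm⁻¹.
For low-spin the configuration is t₂g⁵ eg⁰: orbital energy -2.0 × 33300 = -66600 cm⁻¹, and 2 additional pairs relative to high-spin add 33090 cm⁻¹, giving -33510 cm⁻¹.
Thus E(LS) − E(HS) = -33510 cm⁻¹.

-33510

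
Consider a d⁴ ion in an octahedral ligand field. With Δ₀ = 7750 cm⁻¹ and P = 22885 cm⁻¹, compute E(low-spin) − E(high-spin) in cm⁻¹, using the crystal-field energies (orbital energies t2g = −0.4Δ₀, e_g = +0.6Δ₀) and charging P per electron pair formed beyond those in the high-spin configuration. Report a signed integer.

In the high-spin limit (t2g^3 e_g^1) the orbital term is -0.6Δ₀ = -4650 cm⁻¹, with no excess pairing.
Low-spin t2g^4 e_g^0 gives -1.6Δ₀ = -12400 cm⁻¹, but forming 1 extra pair costs 1P = 22885 cm⁻¹, so E(LS) = -12400 + 22885 = 10485 cm⁻¹.
E(LS) − E(HS) = 10485 − (-4650) = 15135 cm⁻¹.

15135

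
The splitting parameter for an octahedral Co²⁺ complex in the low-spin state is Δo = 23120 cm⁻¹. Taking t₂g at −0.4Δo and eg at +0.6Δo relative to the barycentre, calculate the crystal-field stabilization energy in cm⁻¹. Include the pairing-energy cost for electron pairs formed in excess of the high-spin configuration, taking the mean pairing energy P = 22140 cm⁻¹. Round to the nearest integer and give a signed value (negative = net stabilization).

-19476

Co²⁺: group 9, so d-count = 9 − 2 = 7.
Electron filling gives t₂g⁶ eg¹.
Orbital CFSE = 6(-0.4) + 1(0.6) = -1.8Δo = -1.8 × 23120 = -41616 cm⁻¹.
High-spin d⁷ would be t₂g⁵ eg² with 2 pairs; low-spin has 3, so 1 excess pair costs +1P = +22140 cm⁻¹.
Combining: -41616 + 22140 = -19476 cm⁻¹.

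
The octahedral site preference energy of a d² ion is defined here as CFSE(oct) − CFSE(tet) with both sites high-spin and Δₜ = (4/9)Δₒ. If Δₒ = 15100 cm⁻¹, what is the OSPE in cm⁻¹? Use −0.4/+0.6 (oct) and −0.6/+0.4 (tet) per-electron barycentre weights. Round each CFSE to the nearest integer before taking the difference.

In an octahedral site d² (HS) is t₂g² eg⁰, giving CFSE(oct) = -0.8Δₒ = -12080 cm⁻¹.
In a tetrahedral site the filling is e² t₂⁰: CFSE(tet) = -1.2Δₜ = -1.2 × (4/9)(15100) = -8053 cm⁻¹.
OSPE = CFSE(oct) − CFSE(tet) = -12080 − (-8053) = -4027 cm⁻¹.

-4027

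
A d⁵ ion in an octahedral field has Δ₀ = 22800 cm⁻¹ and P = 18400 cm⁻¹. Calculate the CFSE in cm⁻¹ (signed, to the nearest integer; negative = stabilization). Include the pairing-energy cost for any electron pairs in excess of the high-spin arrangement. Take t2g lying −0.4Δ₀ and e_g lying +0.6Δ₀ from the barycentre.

Δ₀ > P, so pairing is preferred: the ground state is low-spin.
Filling d⁵ accordingly: t2g^5 e_g^0.
Orbital CFSE = -2.0Δ₀ = -2.0 × 22800 = -45600 cm⁻¹.
Excess pairs vs high-spin: 2 − 0 = 2; pairing cost = +36800 cm⁻¹.
Net CFSE = -45600 + 36800 = -8800 cm⁻¹.

-8800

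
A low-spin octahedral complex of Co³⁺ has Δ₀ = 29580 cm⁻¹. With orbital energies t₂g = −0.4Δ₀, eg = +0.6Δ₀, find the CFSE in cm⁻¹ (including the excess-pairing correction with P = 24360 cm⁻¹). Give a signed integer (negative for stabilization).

-22272

Group 9 minus oxidation state +3 gives a d⁶ configuration for Co³⁺.
Electron filling gives t₂g⁶ eg⁰.
The orbital stabilization is -2.4Δ₀ = -2.4 × 29580 = -70992 cm⁻¹.
High-spin d⁶ would be t₂g⁴ eg² with 1 pair; low-spin has 3, so 2 excess pairs cost +2P = +48720 cm⁻¹.
Net CFSE = -70992 + 48720 = -22272 cm⁻¹.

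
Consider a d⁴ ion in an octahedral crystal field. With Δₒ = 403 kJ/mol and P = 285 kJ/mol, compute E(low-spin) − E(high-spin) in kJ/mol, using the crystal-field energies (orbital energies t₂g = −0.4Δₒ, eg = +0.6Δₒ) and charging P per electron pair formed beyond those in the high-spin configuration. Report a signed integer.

High-spin d⁴ fills as t₂g³ eg¹ with CFSE 3(−0.4) + 1(+0.6) = -0.6Δₒ = -242 kJ/mol.
Low-spin: t₂g⁴ eg⁰, orbital CFSE = -1.6Δₒ = -645 kJ/mol; plus 1 excess pair × P = +285 kJ/mol; total -360 kJ/mol.
E(LS) − E(HS) = -360 − (-242) = -118 kJ/mol.

-118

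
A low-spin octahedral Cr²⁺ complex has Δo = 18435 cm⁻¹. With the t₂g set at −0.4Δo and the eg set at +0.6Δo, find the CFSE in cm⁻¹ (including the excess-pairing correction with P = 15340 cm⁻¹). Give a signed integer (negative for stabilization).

-14156

Group 6 minus oxidation state +2 gives a d⁴ configuration for Cr²⁺.
Configuration: t₂g⁴ eg⁰.
The orbital stabilization is -1.6Δo = -1.6 × 18435 = -29496 cm⁻¹.
High-spin d⁴ would be t₂g³ eg¹ with 0 pairs; low-spin has 1, so 1 excess pair costs +1P = +15340 cm⁻¹.
Combining: -29496 + 15340 = -14156 cm⁻¹.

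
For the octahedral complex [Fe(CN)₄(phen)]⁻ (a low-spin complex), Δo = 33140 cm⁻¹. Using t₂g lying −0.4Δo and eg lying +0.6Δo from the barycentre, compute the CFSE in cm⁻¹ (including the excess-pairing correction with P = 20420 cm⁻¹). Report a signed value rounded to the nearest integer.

Ligand charges: 4×(-1) from CN⁻ and 1×(+0) from phen sum to -4; with overall charge -1, Fe is +3.
Fe³⁺: group 8, so d-count = 8 − 3 = 5.
Configuration: t₂g⁵ eg⁰.
Orbital CFSE = 5(-0.4) + 0(0.6) = -2.0Δo = -2.0 × 33140 = -66280 cm⁻¹.
Pairing penalty: 2 pairs vs 0 in the high-spin reference → 2 extra × P = 40840 cm⁻¹.
Combining: -66280 + 40840 = -25440 cm⁻¹.

-25440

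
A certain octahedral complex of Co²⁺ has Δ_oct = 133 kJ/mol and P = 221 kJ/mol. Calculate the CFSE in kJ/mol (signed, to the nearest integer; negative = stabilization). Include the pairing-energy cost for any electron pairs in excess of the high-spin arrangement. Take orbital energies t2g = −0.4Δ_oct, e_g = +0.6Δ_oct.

Co is in group 9, so Co²⁺ is d⁷ (9 − 2 = 7).
Here Δ_oct < P (133 < 221), so the high-spin state is favoured.
Configuration: t2g^5 e_g^2.
Orbital CFSE = -0.8Δ_oct = -0.8 × 133 = -106 kJ/mol.
High-spin has no excess pairs, so no pairing correction applies.

-106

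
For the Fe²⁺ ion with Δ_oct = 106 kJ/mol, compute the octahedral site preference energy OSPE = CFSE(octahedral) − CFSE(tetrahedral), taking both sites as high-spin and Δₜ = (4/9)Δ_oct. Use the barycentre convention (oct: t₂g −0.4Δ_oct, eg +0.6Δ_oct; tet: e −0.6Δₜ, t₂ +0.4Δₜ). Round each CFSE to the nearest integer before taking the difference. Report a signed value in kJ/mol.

-14

Fe²⁺: group 8, so d-count = 8 − 2 = 6.
Octahedral high-spin t2g^4 e_g^2: CFSE = -0.4 × 106 = -42 kJ/mol.
In a tetrahedral site the filling is e^3 t2^3: CFSE(tet) = -0.6Δₜ = -0.6 × (4/9)(106) = -28 kJ/mol.
Subtracting, OSPE = -42 − (-28) = -14 kJ/mol.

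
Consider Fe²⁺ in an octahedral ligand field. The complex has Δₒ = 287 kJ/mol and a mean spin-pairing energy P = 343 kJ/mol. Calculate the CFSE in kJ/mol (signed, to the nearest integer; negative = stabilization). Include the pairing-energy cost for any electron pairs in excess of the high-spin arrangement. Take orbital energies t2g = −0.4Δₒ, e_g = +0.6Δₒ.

Fe²⁺: group 8, so d-count = 8 − 2 = 6.
Here Δₒ < P (287 < 343), so the high-spin state is favoured.
Filling d⁶ accordingly: t2g^4 e_g^2.
Orbital CFSE = -0.4Δₒ = -0.4 × 287 = -115 kJ/mol.
High-spin has no excess pairs, so no pairing correction applies.

-115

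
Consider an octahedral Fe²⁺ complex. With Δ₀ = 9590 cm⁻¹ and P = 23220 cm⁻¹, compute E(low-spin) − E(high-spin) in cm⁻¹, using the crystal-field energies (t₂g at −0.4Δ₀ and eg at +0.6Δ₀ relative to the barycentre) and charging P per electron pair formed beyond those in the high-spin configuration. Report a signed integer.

Fe²⁺: group 8, so d-count = 8 − 2 = 6.
High-spin: t₂g⁴ eg², CFSE = -0.4Δ₀ = -3836 cm⁻¹.
Low-spin: t₂g⁶ eg⁰, orbital CFSE = -2.4Δ₀ = -23016 cm⁻¹; plus 2 excess pairs × P = +46440 cm⁻¹; total 23424 cm⁻¹.
Thus E(LS) − E(HS) = 27260 cm⁻¹.

27260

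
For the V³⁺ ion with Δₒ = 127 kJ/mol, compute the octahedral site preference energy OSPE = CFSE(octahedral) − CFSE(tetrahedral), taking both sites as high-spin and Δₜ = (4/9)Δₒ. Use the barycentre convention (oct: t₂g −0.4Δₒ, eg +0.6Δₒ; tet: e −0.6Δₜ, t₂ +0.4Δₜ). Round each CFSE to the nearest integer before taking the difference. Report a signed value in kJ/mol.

-34

V sits in group 5; removing 3 electrons leaves V³⁺ with 5 − 3 = 2 d electrons.
In an octahedral site d² (HS) is t2g^2 e_g^0, giving CFSE(oct) = -0.8Δₒ = -102 kJ/mol.
In a tetrahedral site the filling is e^2 t2^0: CFSE(tet) = -1.2Δₜ = -1.2 × (4/9)(127) = -68 kJ/mol.
Subtracting, OSPE = -102 − (-68) = -34 kJ/mol.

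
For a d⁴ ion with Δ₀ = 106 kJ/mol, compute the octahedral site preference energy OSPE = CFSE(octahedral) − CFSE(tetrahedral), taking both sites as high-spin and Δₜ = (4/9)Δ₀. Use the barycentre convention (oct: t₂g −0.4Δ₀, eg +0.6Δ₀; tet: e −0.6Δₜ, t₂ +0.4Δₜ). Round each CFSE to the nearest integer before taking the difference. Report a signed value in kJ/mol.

Octahedral (high-spin): t₂g³ eg¹, CFSE = 3(−0.4) + 1(+0.6) = -0.6Δ₀ = -0.6 × 106 = -64 kJ/mol.
Tetrahedral e² t₂² gives -0.4Δₜ = -0.4 × (4/9) × 106 = -19 kJ/mol.
OSPE = -64 − (-19) = -45 kJ/mol.

-45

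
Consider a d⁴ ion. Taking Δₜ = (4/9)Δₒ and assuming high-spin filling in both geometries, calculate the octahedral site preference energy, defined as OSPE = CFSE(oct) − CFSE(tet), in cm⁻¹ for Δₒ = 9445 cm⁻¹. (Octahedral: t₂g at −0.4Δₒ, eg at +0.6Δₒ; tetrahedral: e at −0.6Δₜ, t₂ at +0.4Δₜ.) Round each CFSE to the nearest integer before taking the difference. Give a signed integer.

-3988

Octahedral (high-spin): t₂g³ eg¹, CFSE = 3(−0.4) + 1(+0.6) = -0.6Δₒ = -0.6 × 9445 = -5667 cm⁻¹.
Tetrahedral e² t₂² gives -0.4Δₜ = -0.4 × (4/9) × 9445 = -1679 cm⁻¹.
OSPE = CFSE(oct) − CFSE(tet) = -5667 − (-1679) = -3988 cm⁻¹.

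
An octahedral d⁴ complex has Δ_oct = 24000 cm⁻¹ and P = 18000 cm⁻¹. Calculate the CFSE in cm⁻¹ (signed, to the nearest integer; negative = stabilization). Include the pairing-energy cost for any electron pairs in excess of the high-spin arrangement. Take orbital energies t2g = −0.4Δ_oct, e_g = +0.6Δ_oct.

-20400

Δ_oct > P, so pairing is preferred: the ground state is low-spin.
Configuration: t2g^4 e_g^0.
Orbital CFSE = -1.6Δ_oct = -1.6 × 24000 = -38400 cm⁻¹.
Excess pairs vs high-spin: 1 − 0 = 1; pairing cost = +18000 cm⁻¹.
Net CFSE = -38400 + 18000 = -20400 cm⁻¹.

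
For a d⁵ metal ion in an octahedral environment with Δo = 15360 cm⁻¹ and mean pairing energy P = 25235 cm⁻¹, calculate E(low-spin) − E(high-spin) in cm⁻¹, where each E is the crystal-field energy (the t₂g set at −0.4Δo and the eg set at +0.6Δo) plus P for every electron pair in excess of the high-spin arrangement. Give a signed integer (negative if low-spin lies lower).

19750

In the high-spin limit (t₂g³ eg²) the orbital term is 0.0Δo = 0 cm⁻¹, with no excess pairing.
Low-spin: t₂g⁵ eg⁰, orbital CFSE = -2.0Δo = -30720 cm⁻¹; plus 2 excess pairs × P = +50470 cm⁻¹; total 19750 cm⁻¹.
The difference is 19750 − (0) = 19750 cm⁻¹, so high-spin lies lower.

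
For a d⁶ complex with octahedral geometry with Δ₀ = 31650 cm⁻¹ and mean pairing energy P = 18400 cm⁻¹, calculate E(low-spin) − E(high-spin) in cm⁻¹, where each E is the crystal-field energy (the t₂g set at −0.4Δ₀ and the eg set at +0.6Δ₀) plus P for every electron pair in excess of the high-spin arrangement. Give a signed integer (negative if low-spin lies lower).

High-spin: t₂g⁴ eg², CFSE = -0.4Δ₀ = -12660 cm⁻¹.
Low-spin: t₂g⁶ eg⁰, orbital CFSE = -2.4Δ₀ = -75960 cm⁻¹; plus 2 excess pairs × P = +36800 cm⁻¹; total -39160 cm⁻¹.
Thus E(LS) − E(HS) = -26500 cm⁻¹.

-26500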